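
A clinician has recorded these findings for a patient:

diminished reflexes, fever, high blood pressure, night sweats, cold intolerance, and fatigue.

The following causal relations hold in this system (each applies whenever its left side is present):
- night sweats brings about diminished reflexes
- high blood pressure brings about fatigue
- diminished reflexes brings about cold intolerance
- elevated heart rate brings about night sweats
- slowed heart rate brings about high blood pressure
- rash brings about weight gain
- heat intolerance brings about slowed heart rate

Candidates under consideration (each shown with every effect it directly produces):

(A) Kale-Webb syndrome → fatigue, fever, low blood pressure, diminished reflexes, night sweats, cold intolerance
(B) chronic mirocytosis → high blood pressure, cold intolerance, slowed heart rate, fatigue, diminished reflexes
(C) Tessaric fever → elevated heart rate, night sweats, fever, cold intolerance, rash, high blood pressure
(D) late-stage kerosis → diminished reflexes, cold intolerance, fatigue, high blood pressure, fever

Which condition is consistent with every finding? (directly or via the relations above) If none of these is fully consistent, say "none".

Per-candidate check:
(A) Kale-Webb syndrome — diminished reflexes yes; fever yes; high blood pressure NO; night sweats yes; cold intolerance yes; fatigue yes
(B) chronic mirocytosis — diminished reflexes yes; fever NO; high blood pressure yes; night sweats NO; cold intolerance yes; fatigue yes
(C) Tessaric fever — diminished reflexes yes (by night sweats → diminished reflexes); fever yes; high blood pressure yes; night sweats yes; cold intolerance yes; fatigue yes (by high blood pressure → fatigue)
(D) late-stage kerosis — does not account for night sweats
Only (C) is consistent with every observation.

C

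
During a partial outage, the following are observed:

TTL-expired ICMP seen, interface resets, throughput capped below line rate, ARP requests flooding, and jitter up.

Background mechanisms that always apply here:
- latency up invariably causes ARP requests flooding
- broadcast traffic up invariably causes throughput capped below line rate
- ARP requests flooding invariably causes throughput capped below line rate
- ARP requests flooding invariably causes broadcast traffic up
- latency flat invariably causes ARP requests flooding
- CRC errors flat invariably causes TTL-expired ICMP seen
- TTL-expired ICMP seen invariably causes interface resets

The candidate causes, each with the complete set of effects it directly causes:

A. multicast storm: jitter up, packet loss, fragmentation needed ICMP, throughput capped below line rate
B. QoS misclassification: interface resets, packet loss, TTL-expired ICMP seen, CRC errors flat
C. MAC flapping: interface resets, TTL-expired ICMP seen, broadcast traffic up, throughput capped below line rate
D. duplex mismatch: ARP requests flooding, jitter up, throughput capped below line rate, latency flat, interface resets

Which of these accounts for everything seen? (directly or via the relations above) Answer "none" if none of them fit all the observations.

Checking each candidate against the observations:
(A) multicast storm — TTL-expired ICMP seen miss; interface resets miss; throughput capped below line rate match; ARP requests flooding miss; jitter up match
(B) QoS misclassification — TTL-expired ICMP seen match; interface resets match; throughput capped below line rate miss; ARP requests flooding miss; jitter up miss
(C) MAC flapping — does not account for ARP requests flooding, jitter up
(D) duplex mismatch — does not account for TTL-expired ICMP seen
Every candidate fails on at least one observation.

none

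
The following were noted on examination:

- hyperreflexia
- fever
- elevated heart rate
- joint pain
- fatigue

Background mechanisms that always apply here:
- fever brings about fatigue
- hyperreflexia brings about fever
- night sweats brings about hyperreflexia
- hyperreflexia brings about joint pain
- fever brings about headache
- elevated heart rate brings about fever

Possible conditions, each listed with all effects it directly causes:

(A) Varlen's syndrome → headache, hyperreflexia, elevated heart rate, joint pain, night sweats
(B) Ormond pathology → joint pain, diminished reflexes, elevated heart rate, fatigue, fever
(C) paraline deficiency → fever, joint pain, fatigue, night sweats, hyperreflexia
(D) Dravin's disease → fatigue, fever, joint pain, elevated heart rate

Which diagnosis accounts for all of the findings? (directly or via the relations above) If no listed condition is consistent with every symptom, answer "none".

For each candidate, compare predicted effects to what was observed:
(A) Varlen's syndrome — hyperreflexia yes; fever yes (via hyperreflexia → fever); elevated heart rate yes; joint pain yes; fatigue yes (via hyperreflexia → fever → fatigue)
(B) Ormond pathology — fails on hyperreflexia (predicts diminished reflexes, not hyperreflexia)
(C) paraline deficiency — hyperreflexia yes; fever yes; elevated heart rate NO; joint pain yes; fatigue yes
(D) Dravin's disease — does not account for hyperreflexia
(A) alone accounts for all the evidence.

A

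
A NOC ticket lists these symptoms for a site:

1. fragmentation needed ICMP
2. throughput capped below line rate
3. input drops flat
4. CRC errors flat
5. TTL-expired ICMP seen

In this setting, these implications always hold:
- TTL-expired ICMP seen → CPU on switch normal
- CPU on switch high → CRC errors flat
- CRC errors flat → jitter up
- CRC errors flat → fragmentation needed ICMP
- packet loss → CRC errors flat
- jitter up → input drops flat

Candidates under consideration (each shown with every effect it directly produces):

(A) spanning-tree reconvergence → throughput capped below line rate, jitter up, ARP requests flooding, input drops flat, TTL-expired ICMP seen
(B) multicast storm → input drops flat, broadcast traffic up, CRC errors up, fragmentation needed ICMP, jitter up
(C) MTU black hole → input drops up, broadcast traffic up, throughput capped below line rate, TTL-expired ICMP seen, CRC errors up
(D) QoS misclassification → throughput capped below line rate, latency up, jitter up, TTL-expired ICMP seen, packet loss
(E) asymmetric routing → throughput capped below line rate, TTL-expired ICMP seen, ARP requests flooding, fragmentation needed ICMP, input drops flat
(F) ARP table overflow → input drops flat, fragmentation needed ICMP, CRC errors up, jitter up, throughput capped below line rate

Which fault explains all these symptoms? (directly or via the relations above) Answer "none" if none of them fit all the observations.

Testing each hypothesis:
(A) spanning-tree reconvergence — fragmentation needed ICMP ✗; throughput capped below line rate ✓; input drops flat ✓; CRC errors flat ✗; TTL-expired ICMP seen ✓
(B) multicast storm — fails on throughput capped below line rate, CRC errors flat, TTL-expired ICMP seen (predicts CRC errors up, not CRC errors flat)
(C) MTU black hole — fails on fragmentation needed ICMP, input drops flat, CRC errors flat (predicts input drops up, not input drops flat; predicts CRC errors up, not CRC errors flat)
(D) QoS misclassification — accounts for every observation (fragmentation needed ICMP via packet loss → CRC errors flat → fragmentation needed ICMP)
(E) asymmetric routing — does not account for CRC errors flat
(F) ARP table overflow — fails on CRC errors flat, TTL-expired ICMP seen (predicts CRC errors up, not CRC errors flat)
Only (D) is consistent with every observation.

D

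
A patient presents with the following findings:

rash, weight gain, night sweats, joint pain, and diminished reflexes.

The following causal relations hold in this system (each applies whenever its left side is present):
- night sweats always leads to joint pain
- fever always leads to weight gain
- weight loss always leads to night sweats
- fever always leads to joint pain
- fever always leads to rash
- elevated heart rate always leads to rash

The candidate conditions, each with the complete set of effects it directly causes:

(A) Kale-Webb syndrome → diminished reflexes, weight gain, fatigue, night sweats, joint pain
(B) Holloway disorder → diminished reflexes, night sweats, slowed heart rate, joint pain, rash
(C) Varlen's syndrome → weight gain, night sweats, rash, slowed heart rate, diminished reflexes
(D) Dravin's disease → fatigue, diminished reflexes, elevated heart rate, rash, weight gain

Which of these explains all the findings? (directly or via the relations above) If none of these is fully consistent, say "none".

Testing each hypothesis:
(A) Kale-Webb syndrome — rash miss; weight gain match; night sweats match; joint pain match; diminished reflexes match
(B) Holloway disorder — rash match; weight gain miss; night sweats match; joint pain match; diminished reflexes match
(C) Varlen's syndrome — accounts for every observation (joint pain via night sweats → joint pain)
(D) Dravin's disease — rash match; weight gain match; night sweats miss; joint pain miss; diminished reflexes match
(C) alone accounts for all the evidence.

C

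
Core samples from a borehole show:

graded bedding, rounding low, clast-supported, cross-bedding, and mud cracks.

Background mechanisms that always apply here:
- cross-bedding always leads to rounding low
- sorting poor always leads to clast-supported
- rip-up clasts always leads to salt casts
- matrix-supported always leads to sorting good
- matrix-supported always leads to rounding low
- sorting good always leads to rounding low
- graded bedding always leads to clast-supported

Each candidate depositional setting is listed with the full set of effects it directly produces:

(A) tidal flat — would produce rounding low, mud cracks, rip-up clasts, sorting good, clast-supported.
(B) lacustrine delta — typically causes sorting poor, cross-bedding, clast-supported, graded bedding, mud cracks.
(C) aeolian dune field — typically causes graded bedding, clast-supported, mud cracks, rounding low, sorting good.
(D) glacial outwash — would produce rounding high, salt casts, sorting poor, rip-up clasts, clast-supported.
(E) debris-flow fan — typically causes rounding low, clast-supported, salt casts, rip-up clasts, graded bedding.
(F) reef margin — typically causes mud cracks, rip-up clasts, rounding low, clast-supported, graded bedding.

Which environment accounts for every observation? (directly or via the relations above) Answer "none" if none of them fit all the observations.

B

Per-candidate check:
(A) tidal flat — does not account for graded bedding, cross-bedding
(B) lacustrine delta — accounts for every observation (rounding low through cross-bedding → rounding low)
(C) aeolian dune field — graded bedding match; rounding low match; clast-supported match; cross-bedding miss; mud cracks match
(D) glacial outwash — graded bedding miss; rounding low miss; clast-supported match; cross-bedding miss; mud cracks miss
(E) debris-flow fan — does not account for cross-bedding, mud cracks
(F) reef margin — graded bedding match; rounding low match; clast-supported match; cross-bedding miss; mud cracks match
(B) alone accounts for all the evidence.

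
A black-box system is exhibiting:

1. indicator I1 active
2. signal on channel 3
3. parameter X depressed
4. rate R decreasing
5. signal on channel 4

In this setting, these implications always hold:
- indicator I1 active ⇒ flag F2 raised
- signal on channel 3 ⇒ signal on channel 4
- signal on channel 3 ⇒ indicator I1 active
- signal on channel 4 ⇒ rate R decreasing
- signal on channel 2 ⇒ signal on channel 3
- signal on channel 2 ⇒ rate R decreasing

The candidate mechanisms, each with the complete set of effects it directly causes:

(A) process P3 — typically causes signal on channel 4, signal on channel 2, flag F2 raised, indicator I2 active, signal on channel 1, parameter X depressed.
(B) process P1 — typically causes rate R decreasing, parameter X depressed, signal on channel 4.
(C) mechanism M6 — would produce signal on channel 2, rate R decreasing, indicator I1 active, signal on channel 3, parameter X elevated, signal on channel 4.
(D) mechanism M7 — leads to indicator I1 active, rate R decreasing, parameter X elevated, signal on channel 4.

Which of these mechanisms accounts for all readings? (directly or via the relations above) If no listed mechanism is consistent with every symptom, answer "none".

Per-candidate check:
(A) process P3 — accounts for every observation (indicator I1 active through signal on channel 2 → signal on channel 3 → indicator I1 active)
(B) process P1 — indicator I1 active ✗; signal on channel 3 ✗; parameter X depressed ✓; rate R decreasing ✓; signal on channel 4 ✓
(C) mechanism M6 — indicator I1 active ✓; signal on channel 3 ✓; parameter X depressed ✗; rate R decreasing ✓; signal on channel 4 ✓
(D) mechanism M7 — fails on signal on channel 3, parameter X depressed (predicts parameter X elevated, not parameter X depressed)
(A) is the only candidate with no mismatches.

A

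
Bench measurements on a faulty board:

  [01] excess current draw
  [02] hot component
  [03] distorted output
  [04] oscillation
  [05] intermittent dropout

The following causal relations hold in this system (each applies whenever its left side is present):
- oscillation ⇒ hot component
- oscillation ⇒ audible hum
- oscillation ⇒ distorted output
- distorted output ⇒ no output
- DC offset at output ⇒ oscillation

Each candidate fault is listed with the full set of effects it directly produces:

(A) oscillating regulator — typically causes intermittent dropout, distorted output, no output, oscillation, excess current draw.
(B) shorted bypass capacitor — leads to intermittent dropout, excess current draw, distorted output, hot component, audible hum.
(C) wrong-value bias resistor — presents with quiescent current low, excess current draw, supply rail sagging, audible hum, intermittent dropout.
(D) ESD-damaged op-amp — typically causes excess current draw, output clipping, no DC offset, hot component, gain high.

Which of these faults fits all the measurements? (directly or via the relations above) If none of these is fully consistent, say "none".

Checking each candidate against the observations:
(A) oscillating regulator — excess current draw match; hot component match (by oscillation → hot component); distorted output match; oscillation match; intermittent dropout match
(B) shorted bypass capacitor — does not account for oscillation
(C) wrong-value bias resistor — does not account for hot component, distorted output, oscillation
(D) ESD-damaged op-amp — excess current draw match; hot component match; distorted output miss; oscillation miss; intermittent dropout miss
(A) alone accounts for all the evidence.

A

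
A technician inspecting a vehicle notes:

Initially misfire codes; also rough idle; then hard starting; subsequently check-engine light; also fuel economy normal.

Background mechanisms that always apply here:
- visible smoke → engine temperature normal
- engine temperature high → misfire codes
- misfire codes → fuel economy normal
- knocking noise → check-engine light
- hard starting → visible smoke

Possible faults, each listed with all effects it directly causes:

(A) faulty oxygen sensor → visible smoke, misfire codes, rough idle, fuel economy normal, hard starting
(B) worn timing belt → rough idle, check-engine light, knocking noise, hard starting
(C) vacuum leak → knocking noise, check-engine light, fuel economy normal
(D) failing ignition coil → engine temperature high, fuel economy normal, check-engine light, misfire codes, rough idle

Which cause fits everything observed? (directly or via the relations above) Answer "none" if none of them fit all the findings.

Testing each hypothesis:
(A) faulty oxygen sensor — misfire codes ✓; rough idle ✓; hard starting ✓; check-engine light ✗; fuel economy normal ✓
(B) worn timing belt — does not account for misfire codes, fuel economy normal
(C) vacuum leak — misfire codes ✗; rough idle ✗; hard starting ✗; check-engine light ✓; fuel economy normal ✓
(D) failing ignition coil — does not account for hard starting
Every candidate fails on at least one observation.

none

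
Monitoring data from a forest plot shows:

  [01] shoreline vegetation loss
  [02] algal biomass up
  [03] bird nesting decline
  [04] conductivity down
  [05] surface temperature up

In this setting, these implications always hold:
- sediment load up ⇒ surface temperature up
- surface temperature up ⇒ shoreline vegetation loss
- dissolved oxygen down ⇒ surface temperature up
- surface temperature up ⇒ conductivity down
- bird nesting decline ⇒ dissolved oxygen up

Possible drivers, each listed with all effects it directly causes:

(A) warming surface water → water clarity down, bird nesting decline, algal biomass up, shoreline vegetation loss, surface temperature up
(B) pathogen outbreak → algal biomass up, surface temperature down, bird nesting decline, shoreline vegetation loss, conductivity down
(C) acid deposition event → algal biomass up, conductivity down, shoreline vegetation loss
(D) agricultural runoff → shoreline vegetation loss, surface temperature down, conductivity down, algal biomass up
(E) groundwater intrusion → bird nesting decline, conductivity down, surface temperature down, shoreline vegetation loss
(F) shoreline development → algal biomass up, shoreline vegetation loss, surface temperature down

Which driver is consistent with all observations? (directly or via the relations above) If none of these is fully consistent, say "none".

A

Per-candidate check:
(A) warming surface water — accounts for every observation (conductivity down through surface temperature up → conductivity down)
(B) pathogen outbreak — shoreline vegetation loss +; algal biomass up +; bird nesting decline +; conductivity down +; surface temperature up -
(C) acid deposition event — shoreline vegetation loss +; algal biomass up +; bird nesting decline -; conductivity down +; surface temperature up -
(D) agricultural runoff — shoreline vegetation loss +; algal biomass up +; bird nesting decline -; conductivity down +; surface temperature up -
(E) groundwater intrusion — fails on algal biomass up, surface temperature up (predicts surface temperature down, not surface temperature up)
(F) shoreline development — shoreline vegetation loss +; algal biomass up +; bird nesting decline -; conductivity down -; surface temperature up -
Only (A) is consistent with every observation.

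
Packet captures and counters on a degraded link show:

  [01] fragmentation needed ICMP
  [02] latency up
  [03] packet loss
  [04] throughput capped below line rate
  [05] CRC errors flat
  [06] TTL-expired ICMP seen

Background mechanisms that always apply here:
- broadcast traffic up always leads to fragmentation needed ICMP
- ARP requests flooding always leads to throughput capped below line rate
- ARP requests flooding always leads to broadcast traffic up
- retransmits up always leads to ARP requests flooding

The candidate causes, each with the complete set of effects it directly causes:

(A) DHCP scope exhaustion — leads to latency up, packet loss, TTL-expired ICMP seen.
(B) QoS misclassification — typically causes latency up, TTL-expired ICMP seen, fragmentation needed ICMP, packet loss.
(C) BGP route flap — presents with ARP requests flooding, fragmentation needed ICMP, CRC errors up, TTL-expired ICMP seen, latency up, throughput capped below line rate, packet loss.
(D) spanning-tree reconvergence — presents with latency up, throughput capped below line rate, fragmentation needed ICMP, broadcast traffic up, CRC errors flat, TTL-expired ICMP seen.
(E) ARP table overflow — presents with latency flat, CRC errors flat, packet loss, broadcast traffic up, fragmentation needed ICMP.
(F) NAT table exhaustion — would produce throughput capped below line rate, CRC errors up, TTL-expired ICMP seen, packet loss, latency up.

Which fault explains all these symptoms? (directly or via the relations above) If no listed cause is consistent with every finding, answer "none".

none

For each candidate, compare predicted effects to what was observed:
(A) DHCP scope exhaustion — fragmentation needed ICMP -; latency up +; packet loss +; throughput capped below line rate -; CRC errors flat -; TTL-expired ICMP seen +
(B) QoS misclassification — fragmentation needed ICMP +; latency up +; packet loss +; throughput capped below line rate -; CRC errors flat -; TTL-expired ICMP seen +
(C) BGP route flap — fragmentation needed ICMP +; latency up +; packet loss +; throughput capped below line rate +; CRC errors flat -; TTL-expired ICMP seen +
(D) spanning-tree reconvergence — fragmentation needed ICMP +; latency up +; packet loss -; throughput capped below line rate +; CRC errors flat +; TTL-expired ICMP seen +
(E) ARP table overflow — fails on latency up, throughput capped below line rate, TTL-expired ICMP seen (predicts latency flat, not latency up)
(F) NAT table exhaustion — fails on fragmentation needed ICMP, CRC errors flat (predicts CRC errors up, not CRC errors flat)
Every candidate fails on at least one observation.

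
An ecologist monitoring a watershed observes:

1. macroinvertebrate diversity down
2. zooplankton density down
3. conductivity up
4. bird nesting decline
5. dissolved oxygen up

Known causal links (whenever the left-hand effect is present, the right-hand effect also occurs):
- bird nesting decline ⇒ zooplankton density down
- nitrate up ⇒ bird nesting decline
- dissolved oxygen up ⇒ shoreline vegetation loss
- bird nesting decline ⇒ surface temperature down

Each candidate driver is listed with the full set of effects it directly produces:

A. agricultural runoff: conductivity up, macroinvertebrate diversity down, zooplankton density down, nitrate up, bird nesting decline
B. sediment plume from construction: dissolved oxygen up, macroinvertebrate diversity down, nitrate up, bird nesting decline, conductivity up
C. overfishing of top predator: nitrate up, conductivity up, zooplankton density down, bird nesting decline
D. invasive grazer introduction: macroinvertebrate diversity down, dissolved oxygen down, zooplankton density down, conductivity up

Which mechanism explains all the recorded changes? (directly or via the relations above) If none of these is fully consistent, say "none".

Checking each candidate against the observations:
(A) agricultural runoff — does not account for dissolved oxygen up
(B) sediment plume from construction — macroinvertebrate diversity down ✓; zooplankton density down ✓ (by bird nesting decline → zooplankton density down); conductivity up ✓; bird nesting decline ✓; dissolved oxygen up ✓
(C) overfishing of top predator — does not account for macroinvertebrate diversity down, dissolved oxygen up
(D) invasive grazer introduction — fails on bird nesting decline, dissolved oxygen up (predicts dissolved oxygen down, not dissolved oxygen up)
(B) is the only candidate with no mismatches.

B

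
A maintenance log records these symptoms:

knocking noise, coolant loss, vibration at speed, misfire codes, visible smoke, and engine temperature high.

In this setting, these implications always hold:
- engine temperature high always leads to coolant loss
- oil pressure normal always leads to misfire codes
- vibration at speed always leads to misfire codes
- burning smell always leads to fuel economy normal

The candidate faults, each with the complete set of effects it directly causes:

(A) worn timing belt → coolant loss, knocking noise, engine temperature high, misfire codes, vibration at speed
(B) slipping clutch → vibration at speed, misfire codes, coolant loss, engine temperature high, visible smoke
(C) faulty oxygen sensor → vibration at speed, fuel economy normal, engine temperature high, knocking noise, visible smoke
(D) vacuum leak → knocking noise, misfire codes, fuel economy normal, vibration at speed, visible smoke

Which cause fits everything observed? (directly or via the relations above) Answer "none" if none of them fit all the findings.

For each candidate, compare predicted effects to what was observed:
(A) worn timing belt — knocking noise match; coolant loss match; vibration at speed match; misfire codes match; visible smoke miss; engine temperature high match
(B) slipping clutch — does not account for knocking noise
(C) faulty oxygen sensor — accounts for every observation (coolant loss via engine temperature high → coolant loss)
(D) vacuum leak — does not account for coolant loss, engine temperature high
(C) alone accounts for all the evidence.

C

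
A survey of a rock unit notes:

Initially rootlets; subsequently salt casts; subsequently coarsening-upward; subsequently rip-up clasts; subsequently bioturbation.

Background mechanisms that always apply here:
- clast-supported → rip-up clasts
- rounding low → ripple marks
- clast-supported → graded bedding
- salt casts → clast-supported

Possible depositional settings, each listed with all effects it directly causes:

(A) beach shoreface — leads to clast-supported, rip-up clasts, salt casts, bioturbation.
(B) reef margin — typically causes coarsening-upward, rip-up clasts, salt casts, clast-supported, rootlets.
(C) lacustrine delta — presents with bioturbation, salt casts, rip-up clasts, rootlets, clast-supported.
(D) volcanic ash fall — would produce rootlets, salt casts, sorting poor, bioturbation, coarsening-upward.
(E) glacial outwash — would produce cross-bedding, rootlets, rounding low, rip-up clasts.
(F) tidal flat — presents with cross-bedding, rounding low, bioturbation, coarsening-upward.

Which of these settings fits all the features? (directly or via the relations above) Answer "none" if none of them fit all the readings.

D

Checking each candidate against the observations:
(A) beach shoreface — rootlets ✗; salt casts ✓; coarsening-upward ✗; rip-up clasts ✓; bioturbation ✓
(B) reef margin — does not account for bioturbation
(C) lacustrine delta — does not account for coarsening-upward
(D) volcanic ash fall — accounts for every observation (rip-up clasts through salt casts → clast-supported → rip-up clasts)
(E) glacial outwash — rootlets ✓; salt casts ✗; coarsening-upward ✗; rip-up clasts ✓; bioturbation ✗
(F) tidal flat — rootlets ✗; salt casts ✗; coarsening-upward ✓; rip-up clasts ✗; bioturbation ✓
(D) alone accounts for all the evidence.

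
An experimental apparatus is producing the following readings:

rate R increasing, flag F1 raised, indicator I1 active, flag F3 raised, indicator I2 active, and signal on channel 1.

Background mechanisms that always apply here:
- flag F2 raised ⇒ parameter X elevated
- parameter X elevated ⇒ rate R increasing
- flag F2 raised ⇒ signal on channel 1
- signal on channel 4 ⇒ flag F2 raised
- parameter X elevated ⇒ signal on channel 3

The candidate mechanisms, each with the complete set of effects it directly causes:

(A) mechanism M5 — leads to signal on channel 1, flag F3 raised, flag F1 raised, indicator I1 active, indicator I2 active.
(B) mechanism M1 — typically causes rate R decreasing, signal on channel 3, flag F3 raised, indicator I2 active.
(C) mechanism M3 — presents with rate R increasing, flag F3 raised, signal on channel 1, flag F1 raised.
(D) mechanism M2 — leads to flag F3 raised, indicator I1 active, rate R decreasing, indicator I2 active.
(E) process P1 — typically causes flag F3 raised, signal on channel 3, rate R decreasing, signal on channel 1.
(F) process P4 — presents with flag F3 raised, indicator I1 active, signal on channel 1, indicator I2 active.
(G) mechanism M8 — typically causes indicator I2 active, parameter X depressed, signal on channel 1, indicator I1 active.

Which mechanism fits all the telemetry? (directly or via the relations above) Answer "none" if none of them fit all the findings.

none

For each candidate, compare predicted effects to what was observed:
(A) mechanism M5 — does not account for rate R increasing
(B) mechanism M1 — rate R increasing NO; flag F1 raised NO; indicator I1 active NO; flag F3 raised yes; indicator I2 active yes; signal on channel 1 NO
(C) mechanism M3 — rate R increasing yes; flag F1 raised yes; indicator I1 active NO; flag F3 raised yes; indicator I2 active NO; signal on channel 1 yes
(D) mechanism M2 — fails on rate R increasing, flag F1 raised, signal on channel 1 (predicts rate R decreasing, not rate R increasing)
(E) process P1 — rate R increasing NO; flag F1 raised NO; indicator I1 active NO; flag F3 raised yes; indicator I2 active NO; signal on channel 1 yes
(F) process P4 — rate R increasing NO; flag F1 raised NO; indicator I1 active yes; flag F3 raised yes; indicator I2 active yes; signal on channel 1 yes
(G) mechanism M8 — rate R increasing NO; flag F1 raised NO; indicator I1 active yes; flag F3 raised NO; indicator I2 active yes; signal on channel 1 yes
None of the listed candidates fits everything.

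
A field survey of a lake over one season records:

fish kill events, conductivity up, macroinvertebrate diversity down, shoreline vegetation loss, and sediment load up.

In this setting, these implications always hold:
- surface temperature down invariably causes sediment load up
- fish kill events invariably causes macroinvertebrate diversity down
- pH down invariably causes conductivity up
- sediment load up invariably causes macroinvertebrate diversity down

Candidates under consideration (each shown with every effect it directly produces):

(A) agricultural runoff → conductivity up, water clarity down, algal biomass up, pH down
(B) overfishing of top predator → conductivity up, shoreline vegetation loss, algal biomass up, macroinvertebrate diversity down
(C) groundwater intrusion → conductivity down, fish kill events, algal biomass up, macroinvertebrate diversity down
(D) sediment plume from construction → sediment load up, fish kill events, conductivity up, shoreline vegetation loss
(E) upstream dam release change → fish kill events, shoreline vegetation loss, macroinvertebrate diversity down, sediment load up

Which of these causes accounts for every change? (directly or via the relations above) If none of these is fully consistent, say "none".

D

Testing each hypothesis:
(A) agricultural runoff — fish kill events -; conductivity up +; macroinvertebrate diversity down -; shoreline vegetation loss -; sediment load up -
(B) overfishing of top predator — fish kill events -; conductivity up +; macroinvertebrate diversity down +; shoreline vegetation loss +; sediment load up -
(C) groundwater intrusion — fails on conductivity up, shoreline vegetation loss, sediment load up (predicts conductivity down, not conductivity up)
(D) sediment plume from construction — fish kill events +; conductivity up +; macroinvertebrate diversity down + (by fish kill events → macroinvertebrate diversity down); shoreline vegetation loss +; sediment load up +
(E) upstream dam release change — fish kill events +; conductivity up -; macroinvertebrate diversity down +; shoreline vegetation loss +; sediment load up +
Only (D) is consistent with every observation.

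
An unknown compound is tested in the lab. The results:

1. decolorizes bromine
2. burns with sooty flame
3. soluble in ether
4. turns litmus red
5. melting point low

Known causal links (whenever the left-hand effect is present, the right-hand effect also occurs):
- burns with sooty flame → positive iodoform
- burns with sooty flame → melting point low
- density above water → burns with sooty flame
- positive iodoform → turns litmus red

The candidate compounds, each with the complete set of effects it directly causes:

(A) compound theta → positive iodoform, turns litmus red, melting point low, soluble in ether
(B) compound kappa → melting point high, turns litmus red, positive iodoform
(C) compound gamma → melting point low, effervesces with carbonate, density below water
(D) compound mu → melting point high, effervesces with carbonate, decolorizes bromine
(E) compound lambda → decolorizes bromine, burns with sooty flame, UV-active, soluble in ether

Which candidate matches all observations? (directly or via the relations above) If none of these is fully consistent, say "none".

For each candidate, compare predicted effects to what was observed:
(A) compound theta — decolorizes bromine ✗; burns with sooty flame ✗; soluble in ether ✓; turns litmus red ✓; melting point low ✓
(B) compound kappa — decolorizes bromine ✗; burns with sooty flame ✗; soluble in ether ✗; turns litmus red ✓; melting point low ✗
(C) compound gamma — decolorizes bromine ✗; burns with sooty flame ✗; soluble in ether ✗; turns litmus red ✗; melting point low ✓
(D) compound mu — decolorizes bromine ✓; burns with sooty flame ✗; soluble in ether ✗; turns litmus red ✗; melting point low ✗
(E) compound lambda — accounts for every observation (turns litmus red via burns with sooty flame → positive iodoform → turns litmus red)
Only (E) is consistent with every observation.

E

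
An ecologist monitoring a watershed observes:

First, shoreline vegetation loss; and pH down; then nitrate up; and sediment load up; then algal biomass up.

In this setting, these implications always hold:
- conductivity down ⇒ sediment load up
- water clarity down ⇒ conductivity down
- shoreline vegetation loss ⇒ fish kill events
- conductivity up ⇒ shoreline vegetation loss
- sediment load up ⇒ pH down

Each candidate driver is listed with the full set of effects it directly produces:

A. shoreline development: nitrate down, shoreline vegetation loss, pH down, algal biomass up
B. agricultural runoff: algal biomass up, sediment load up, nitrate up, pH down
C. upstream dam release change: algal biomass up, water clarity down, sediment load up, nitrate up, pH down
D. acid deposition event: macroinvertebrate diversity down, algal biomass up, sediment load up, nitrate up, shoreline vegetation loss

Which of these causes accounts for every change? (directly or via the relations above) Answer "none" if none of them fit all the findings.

D

Testing each hypothesis:
(A) shoreline development — fails on nitrate up, sediment load up (predicts nitrate down, not nitrate up)
(B) agricultural runoff — shoreline vegetation loss NO; pH down yes; nitrate up yes; sediment load up yes; algal biomass up yes
(C) upstream dam release change — does not account for shoreline vegetation loss
(D) acid deposition event — shoreline vegetation loss yes; pH down yes (via sediment load up → pH down); nitrate up yes; sediment load up yes; algal biomass up yes
(D) is the only candidate with no mismatches.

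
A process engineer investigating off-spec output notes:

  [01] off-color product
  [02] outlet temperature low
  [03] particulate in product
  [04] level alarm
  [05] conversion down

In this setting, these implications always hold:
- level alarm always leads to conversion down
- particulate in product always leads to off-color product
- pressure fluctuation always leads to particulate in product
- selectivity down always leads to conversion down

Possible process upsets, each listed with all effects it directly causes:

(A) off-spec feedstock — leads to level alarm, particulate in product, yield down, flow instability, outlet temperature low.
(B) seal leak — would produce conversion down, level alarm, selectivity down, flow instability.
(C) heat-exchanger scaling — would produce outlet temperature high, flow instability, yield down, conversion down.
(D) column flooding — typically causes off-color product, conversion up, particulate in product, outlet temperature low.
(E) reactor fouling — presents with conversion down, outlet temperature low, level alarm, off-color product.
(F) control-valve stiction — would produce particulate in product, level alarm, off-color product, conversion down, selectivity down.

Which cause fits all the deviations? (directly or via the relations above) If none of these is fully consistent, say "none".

Per-candidate check:
(A) off-spec feedstock — off-color product + (through particulate in product → off-color product); outlet temperature low +; particulate in product +; level alarm +; conversion down + (through level alarm → conversion down)
(B) seal leak — off-color product -; outlet temperature low -; particulate in product -; level alarm +; conversion down +
(C) heat-exchanger scaling — fails on off-color product, outlet temperature low, particulate in product, level alarm (predicts outlet temperature high, not outlet temperature low)
(D) column flooding — fails on level alarm, conversion down (predicts conversion up, not conversion down)
(E) reactor fouling — off-color product +; outlet temperature low +; particulate in product -; level alarm +; conversion down +
(F) control-valve stiction — off-color product +; outlet temperature low -; particulate in product +; level alarm +; conversion down +
(A) alone accounts for all the evidence.

A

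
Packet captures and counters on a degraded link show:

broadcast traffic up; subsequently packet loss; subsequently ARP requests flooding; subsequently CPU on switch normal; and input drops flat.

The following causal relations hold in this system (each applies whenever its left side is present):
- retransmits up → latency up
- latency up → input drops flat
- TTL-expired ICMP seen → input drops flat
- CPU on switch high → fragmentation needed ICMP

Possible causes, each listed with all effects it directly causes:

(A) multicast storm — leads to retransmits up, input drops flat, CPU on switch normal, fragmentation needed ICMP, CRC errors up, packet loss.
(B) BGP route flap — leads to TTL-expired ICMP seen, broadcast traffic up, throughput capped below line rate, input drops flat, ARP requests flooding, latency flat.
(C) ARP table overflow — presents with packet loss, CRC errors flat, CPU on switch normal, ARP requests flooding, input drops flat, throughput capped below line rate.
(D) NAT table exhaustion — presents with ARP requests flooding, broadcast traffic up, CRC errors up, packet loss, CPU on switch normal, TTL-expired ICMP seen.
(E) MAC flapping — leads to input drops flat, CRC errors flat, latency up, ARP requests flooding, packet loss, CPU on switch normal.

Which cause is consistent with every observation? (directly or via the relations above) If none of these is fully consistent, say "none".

For each candidate, compare predicted effects to what was observed:
(A) multicast storm — does not account for broadcast traffic up, ARP requests flooding
(B) BGP route flap — broadcast traffic up match; packet loss miss; ARP requests flooding match; CPU on switch normal miss; input drops flat match
(C) ARP table overflow — broadcast traffic up miss; packet loss match; ARP requests flooding match; CPU on switch normal match; input drops flat match
(D) NAT table exhaustion — accounts for every observation (input drops flat through TTL-expired ICMP seen → input drops flat)
(E) MAC flapping — does not account for broadcast traffic up
Only (D) is consistent with every observation.

D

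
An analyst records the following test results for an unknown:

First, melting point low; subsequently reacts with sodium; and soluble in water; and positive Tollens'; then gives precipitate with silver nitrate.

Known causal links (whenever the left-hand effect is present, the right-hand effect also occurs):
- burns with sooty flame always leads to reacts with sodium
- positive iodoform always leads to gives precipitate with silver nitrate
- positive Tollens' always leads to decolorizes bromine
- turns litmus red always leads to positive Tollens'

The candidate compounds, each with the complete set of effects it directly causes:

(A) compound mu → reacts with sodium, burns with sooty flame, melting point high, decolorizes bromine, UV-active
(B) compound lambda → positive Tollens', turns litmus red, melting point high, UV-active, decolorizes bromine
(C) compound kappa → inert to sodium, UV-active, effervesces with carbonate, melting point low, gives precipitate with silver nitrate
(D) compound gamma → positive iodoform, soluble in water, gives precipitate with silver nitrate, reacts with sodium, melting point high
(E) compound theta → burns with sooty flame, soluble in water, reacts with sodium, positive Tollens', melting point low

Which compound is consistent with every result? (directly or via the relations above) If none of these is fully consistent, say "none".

none

Checking each candidate against the observations:
(A) compound mu — melting point low miss; reacts with sodium match; soluble in water miss; positive Tollens' miss; gives precipitate with silver nitrate miss
(B) compound lambda — melting point low miss; reacts with sodium miss; soluble in water miss; positive Tollens' match; gives precipitate with silver nitrate miss
(C) compound kappa — fails on reacts with sodium, soluble in water, positive Tollens' (predicts inert to sodium, not reacts with sodium)
(D) compound gamma — melting point low miss; reacts with sodium match; soluble in water match; positive Tollens' miss; gives precipitate with silver nitrate match
(E) compound theta — melting point low match; reacts with sodium match; soluble in water match; positive Tollens' match; gives precipitate with silver nitrate miss
None of the listed candidates fits everything.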